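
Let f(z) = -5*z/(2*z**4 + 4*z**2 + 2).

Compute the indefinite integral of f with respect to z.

f matches the chain-rule pattern g'(h)*h' with inner function h(z) = 4*z**2 + 4; substituting u = h(z) collapses the integral.
Check: d/dz[5/(4*z**2 + 4)] = -5*z/(2*z**4 + 4*z**2 + 2) = f(z).

F(z) = 5/(4*z**2 + 4) + C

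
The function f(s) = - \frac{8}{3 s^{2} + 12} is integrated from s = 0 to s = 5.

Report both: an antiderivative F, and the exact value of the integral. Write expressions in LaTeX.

Antiderivative: F(s) = - \frac{4 \operatorname{atan}{\left(\frac{s}{2} \right)}}{3}; value = - \frac{4 \operatorname{atan}{\left(\frac{5}{2} \right)}}{3}

For F(s) to be correct the identity F'(s) - f(s) = 0 must hold.
F(s) = - \frac{4 \operatorname{atan}{\left(\frac{s}{2} \right)}}{3} is an antiderivative of f.
Check: d/ds[- \frac{4 \operatorname{atan}{\left(\frac{s}{2} \right)}}{3}] = - \frac{8}{3 s^{2} + 12} = f(s).
F(5) = - \frac{4 \operatorname{atan}{\left(\frac{5}{2} \right)}}{3}; F(0) = 0.
Integral = F(5) - F(0) = - \frac{4 \operatorname{atan}{\left(\frac{5}{2} \right)}}{3}.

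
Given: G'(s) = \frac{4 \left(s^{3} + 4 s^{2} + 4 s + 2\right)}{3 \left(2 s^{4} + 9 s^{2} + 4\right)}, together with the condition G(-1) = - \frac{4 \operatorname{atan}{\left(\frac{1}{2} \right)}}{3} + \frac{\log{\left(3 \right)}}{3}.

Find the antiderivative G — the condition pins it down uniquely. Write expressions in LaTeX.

Since d/ds undoes antidifferentiation here, G(s) must give back the stated G'(s).
A general antiderivative is \frac{\log{\left(2 s^{2} + 1 \right)}}{3} + \frac{4 \operatorname{atan}{\left(\frac{s}{2} \right)}}{3} + C.
The condition gives C = - \frac{4 \operatorname{atan}{\left(\frac{1}{2} \right)}}{3} + \frac{\log{\left(3 \right)}}{3} - (- \frac{4 \operatorname{atan}{\left(\frac{1}{2} \right)}}{3} + \frac{\log{\left(3 \right)}}{3}) = 0.
So G(s) = \frac{\log{\left(2 s^{2} + 1 \right)}}{3} + \frac{4 \operatorname{atan}{\left(\frac{s}{2} \right)}}{3}.
Check: d/ds[\frac{\log{\left(2 s^{2} + 1 \right)}}{3} + \frac{4 \operatorname{atan}{\left(\frac{s}{2} \right)}}{3}] = \frac{4 s^{3} + 16 s^{2} + 16 s + 8}{6 s^{4} + 27 s^{2} + 12}, which equals G'(s).

G(s) = \frac{\log{\left(2 s^{2} + 1 \right)}}{3} + \frac{4 \operatorname{atan}{\left(\frac{s}{2} \right)}}{3}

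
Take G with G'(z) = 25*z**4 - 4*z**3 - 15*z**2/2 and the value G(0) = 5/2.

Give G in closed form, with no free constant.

G(z) = (10*z**5 - 2*z**4 - 5*z**3 + 5)/2

Integrate term by term and add the pieces.
A general antiderivative is 5*z**5 - z**4 - 5*z**3/2 + 5/2 + C.
The condition gives C = 5/2 - (5/2) = 0.
So G(z) = (10*z**5 - 2*z**4 - 5*z**3 + 5)/2.
Check: d/dz[(10*z**5 - 2*z**4 - 5*z**3 + 5)/2] = 25*z**4 - 4*z**3 - 15*z**2/2 = G'(z).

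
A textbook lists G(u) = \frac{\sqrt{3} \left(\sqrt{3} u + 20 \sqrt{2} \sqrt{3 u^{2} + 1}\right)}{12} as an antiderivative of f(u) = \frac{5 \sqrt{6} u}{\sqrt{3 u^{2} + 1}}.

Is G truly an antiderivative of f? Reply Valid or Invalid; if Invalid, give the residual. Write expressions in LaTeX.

Invalid: d/du[G] - f = \frac{1}{4}, which is not 0.

d/du[G] = \frac{20 \sqrt{6} u + \sqrt{3 u^{2} + 1}}{4 \sqrt{3 u^{2} + 1}}
d/du[G] - f(u) = \frac{1}{4} != 0.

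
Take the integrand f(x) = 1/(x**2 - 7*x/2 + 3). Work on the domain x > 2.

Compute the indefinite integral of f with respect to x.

F(x) = 2*log(x - 2) - 2*log(x - 3/2) + C

Factor the denominator ((x - 2)*(2*x - 3)) and decompose: f = -4/(2*x - 3) + 2/(x - 2); each piece integrates to a log, atan, or power term.
Check: d/dx[2*log(x - 2) - 2*log(x - 3/2)] = 2/(2*x**2 - 7*x + 6), which equals f(x).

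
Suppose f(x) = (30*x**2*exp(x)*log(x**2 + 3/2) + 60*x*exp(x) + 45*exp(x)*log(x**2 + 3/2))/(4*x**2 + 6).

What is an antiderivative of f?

Recognize the product-rule pattern: f = u'v + uv' with u = 15*exp(x)/2, v = log(x**2 + 3/2), so integration by parts undoes it.
Check: d/dx[15*exp(x)*log(x**2 + 3/2)/2] = (30*x**2*exp(x)*log(x**2 + 3/2) + 60*x*exp(x) + 45*exp(x)*log(x**2 + 3/2))/(4*x**2 + 6) = f(x).

An antiderivative is F(x) = 15*exp(x)*log(x**2 + 3/2)/2.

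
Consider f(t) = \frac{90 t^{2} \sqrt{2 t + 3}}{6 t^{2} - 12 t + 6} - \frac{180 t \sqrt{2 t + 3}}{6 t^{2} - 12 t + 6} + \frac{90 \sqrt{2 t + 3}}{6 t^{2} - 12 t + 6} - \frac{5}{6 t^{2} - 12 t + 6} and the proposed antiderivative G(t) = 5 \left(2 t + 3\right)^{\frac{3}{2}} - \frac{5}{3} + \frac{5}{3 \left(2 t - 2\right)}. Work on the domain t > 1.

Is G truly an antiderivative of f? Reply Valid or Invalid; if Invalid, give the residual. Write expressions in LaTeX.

Valid - the claim checks out under differentiation.

d/dt[G] = \frac{90 t^{2} \sqrt{2 t + 3} - 180 t \sqrt{2 t + 3} + 90 \sqrt{2 t + 3} - 5}{6 t^{2} - 12 t + 6}
This equals f(t) exactly, so the claim holds.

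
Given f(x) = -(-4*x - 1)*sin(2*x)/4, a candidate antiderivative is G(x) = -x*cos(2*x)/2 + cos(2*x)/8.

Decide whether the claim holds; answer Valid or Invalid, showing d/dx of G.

d/dx[G] = x*sin(2*x) - sin(2*x)/4 - cos(2*x)/2
d/dx[G] - f(x) = -sin(2*x)/2 - cos(2*x)/2 != 0.

Invalid: d/dx[G] - f = -sin(2*x)/2 - cos(2*x)/2, which is not 0.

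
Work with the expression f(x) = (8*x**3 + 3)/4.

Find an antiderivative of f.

Differentiate the proposed F(x) back; it has to land on f(x) exactly.
Check: d/dx[x**4/2 + 3*x/4] = 2*x**3 + 3/4, which equals f(x).

An antiderivative is F(x) = x**4/2 + 3*x/4.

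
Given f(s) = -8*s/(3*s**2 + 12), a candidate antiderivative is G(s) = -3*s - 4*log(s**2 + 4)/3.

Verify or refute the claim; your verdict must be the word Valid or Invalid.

d/ds[G] = (-9*s**2 - 8*s - 36)/(3*s**2 + 12)
d/ds[G] - f(s) = -3 != 0.

Invalid: d/ds[G] - f = -3, which is not 0.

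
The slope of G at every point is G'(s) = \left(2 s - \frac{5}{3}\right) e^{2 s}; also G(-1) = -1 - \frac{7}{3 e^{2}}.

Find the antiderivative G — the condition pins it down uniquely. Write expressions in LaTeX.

Recognize the product-rule pattern: G'(s) = u'v + uv' with u = s - \frac{4}{3}, v = e^{2 s}, so integration by parts undoes it.
A general antiderivative is \frac{\left(3 s - 4\right) e^{2 s}}{3} + C.
The condition gives C = -1 - \frac{7}{3 e^{2}} - (- \frac{7}{3 e^{2}}) = -1.
So G(s) = \frac{3 s e^{2 s} - 4 e^{2 s} - 3}{3}.
Check: d/ds[\frac{3 s e^{2 s} - 4 e^{2 s} - 3}{3}] = 2 s e^{2 s} - \frac{5 e^{2 s}}{3}, which equals G'(s).

G(s) = \frac{3 s e^{2 s} - 4 e^{2 s} - 3}{3}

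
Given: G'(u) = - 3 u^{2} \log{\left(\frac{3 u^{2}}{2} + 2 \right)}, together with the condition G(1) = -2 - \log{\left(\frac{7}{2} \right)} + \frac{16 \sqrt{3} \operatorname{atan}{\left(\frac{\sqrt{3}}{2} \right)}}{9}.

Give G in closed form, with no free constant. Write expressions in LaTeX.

G(u) = - u^{3} \log{\left(\frac{3 u^{2}}{2} + 2 \right)} + \frac{2 u^{3}}{3} - \frac{8 u}{3} + \frac{16 \sqrt{3} \operatorname{atan}{\left(\frac{\sqrt{3} u}{2} \right)}}{9}

For G(u) to be correct, d/du[G] must agree with the stated G'(u) identically.
A general antiderivative is - u^{3} \log{\left(\frac{3 u^{2}}{2} + 2 \right)} + \frac{2 u^{3}}{3} - \frac{8 u}{3} + \frac{16 \sqrt{3} \operatorname{atan}{\left(\frac{\sqrt{3} u}{2} \right)}}{9} + C.
The condition gives C = -2 - \log{\left(\frac{7}{2} \right)} + \frac{16 \sqrt{3} \operatorname{atan}{\left(\frac{\sqrt{3}}{2} \right)}}{9} - (-2 - \log{\left(\frac{7}{2} \right)} + \frac{16 \sqrt{3} \operatorname{atan}{\left(\frac{\sqrt{3}}{2} \right)}}{9}) = 0.
So G(u) = - u^{3} \log{\left(\frac{3 u^{2}}{2} + 2 \right)} + \frac{2 u^{3}}{3} - \frac{8 u}{3} + \frac{16 \sqrt{3} \operatorname{atan}{\left(\frac{\sqrt{3} u}{2} \right)}}{9}.
Check: d/du[- u^{3} \log{\left(\frac{3 u^{2}}{2} + 2 \right)} + \frac{2 u^{3}}{3} - \frac{8 u}{3} + \frac{16 \sqrt{3} \operatorname{atan}{\left(\frac{\sqrt{3} u}{2} \right)}}{9}] = - 3 u^{2} \log{\left(\frac{3 u^{2}}{2} + 2 \right)} = G'(u).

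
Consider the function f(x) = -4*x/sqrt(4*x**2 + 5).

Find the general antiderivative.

F(x) = -sqrt(4*x**2 + 5) + C

f matches the chain-rule pattern g'(h)*h' with inner function h(x) = 4*x**2 + 5; substituting u = h(x) collapses the integral.
Check: d/dx[-sqrt(4*x**2 + 5)] = -4*x/sqrt(4*x**2 + 5) = f(x).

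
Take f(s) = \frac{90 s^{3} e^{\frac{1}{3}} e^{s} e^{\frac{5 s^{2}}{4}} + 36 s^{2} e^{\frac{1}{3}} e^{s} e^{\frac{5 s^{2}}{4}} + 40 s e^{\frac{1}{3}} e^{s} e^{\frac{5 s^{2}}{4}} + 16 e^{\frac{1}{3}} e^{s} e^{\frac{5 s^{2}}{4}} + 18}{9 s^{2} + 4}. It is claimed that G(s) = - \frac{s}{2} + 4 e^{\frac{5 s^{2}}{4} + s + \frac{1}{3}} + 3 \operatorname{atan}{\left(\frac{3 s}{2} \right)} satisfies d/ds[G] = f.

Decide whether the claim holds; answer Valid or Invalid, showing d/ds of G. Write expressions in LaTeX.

d/ds[G] = \frac{180 s^{3} e^{\frac{1}{3}} e^{s} e^{\frac{5 s^{2}}{4}} + 72 s^{2} e^{\frac{1}{3}} e^{s} e^{\frac{5 s^{2}}{4}} - 9 s^{2} + 80 s e^{\frac{1}{3}} e^{s} e^{\frac{5 s^{2}}{4}} + 32 e^{\frac{1}{3}} e^{s} e^{\frac{5 s^{2}}{4}} + 32}{18 s^{2} + 8}
d/ds[G] - f(s) = - \frac{1}{2} != 0.

Invalid: d/ds[G] - f = - \frac{1}{2}, which is not 0.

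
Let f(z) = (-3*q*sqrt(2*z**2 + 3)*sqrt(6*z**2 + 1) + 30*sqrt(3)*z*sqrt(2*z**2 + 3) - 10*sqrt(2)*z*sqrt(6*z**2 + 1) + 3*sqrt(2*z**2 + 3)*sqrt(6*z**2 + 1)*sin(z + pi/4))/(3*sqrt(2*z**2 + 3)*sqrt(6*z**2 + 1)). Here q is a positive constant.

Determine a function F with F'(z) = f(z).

Recover f(z) by differentiating a candidate F(z); any mismatch rules it out.
Check: d/dz[-q*z + 5*sqrt(2*z**2 + 1/3) - 5*sqrt(4*z**2 + 6)/3 - cos(z + pi/4)] = (-3*q*sqrt(2*z**2 + 3)*sqrt(6*z**2 + 1) + 30*sqrt(3)*z*sqrt(2*z**2 + 3) - 10*sqrt(2)*z*sqrt(6*z**2 + 1) + 3*sqrt(2*z**2 + 3)*sqrt(6*z**2 + 1)*sin(z + pi/4))/(3*sqrt(2*z**2 + 3)*sqrt(6*z**2 + 1)) = f(z).

An antiderivative is F(z) = -q*z + 5*sqrt(2*z**2 + 1/3) - 5*sqrt(4*z**2 + 6)/3 - cos(z + pi/4).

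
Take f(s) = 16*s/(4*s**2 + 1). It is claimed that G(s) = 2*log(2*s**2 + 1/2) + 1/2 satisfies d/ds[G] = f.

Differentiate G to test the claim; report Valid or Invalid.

Valid - differentiating G returns exactly f.

d/ds[G] = 16*s/(4*s**2 + 1)
This equals f(s) exactly, so the claim holds.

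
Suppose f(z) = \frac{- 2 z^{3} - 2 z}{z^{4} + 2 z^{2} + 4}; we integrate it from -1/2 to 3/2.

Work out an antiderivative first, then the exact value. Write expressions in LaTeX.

Antiderivative: F(z) = - \frac{\log{\left(\frac{z^{4}}{2} + z^{2} + 2 \right)}}{2}; value = - \frac{\log{\left(\frac{217}{32} \right)}}{2} + \frac{\log{\left(\frac{73}{32} \right)}}{2}

f matches the chain-rule pattern g'(h)*h' with inner function h(z) = \frac{z^{4}}{2} + z^{2} + 2; substituting u = h(z) collapses the integral.
F(z) = - \frac{\log{\left(\frac{z^{4}}{2} + z^{2} + 2 \right)}}{2} is an antiderivative of f.
Check: d/dz[- \frac{\log{\left(\frac{z^{4}}{2} + z^{2} + 2 \right)}}{2}] = \frac{- 2 z^{3} - 2 z}{z^{4} + 2 z^{2} + 4} = f(z).
F(3/2) = - \frac{\log{\left(\frac{217}{32} \right)}}{2}; F(-1/2) = - \frac{\log{\left(\frac{73}{32} \right)}}{2}.
Integral = F(3/2) - F(-1/2) = - \frac{\log{\left(\frac{217}{32} \right)}}{2} + \frac{\log{\left(\frac{73}{32} \right)}}{2}.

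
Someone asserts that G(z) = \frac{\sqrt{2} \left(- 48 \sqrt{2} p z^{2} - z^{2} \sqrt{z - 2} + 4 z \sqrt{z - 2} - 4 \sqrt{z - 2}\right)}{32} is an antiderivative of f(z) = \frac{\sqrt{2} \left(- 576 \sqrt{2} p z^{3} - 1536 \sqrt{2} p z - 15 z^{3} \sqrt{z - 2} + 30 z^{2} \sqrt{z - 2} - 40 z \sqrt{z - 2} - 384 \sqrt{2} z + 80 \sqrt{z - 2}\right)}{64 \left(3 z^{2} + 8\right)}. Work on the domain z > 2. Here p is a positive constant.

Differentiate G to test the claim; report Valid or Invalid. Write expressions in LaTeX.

d/dz[G] = \frac{- 384 p z \sqrt{z - 2} - 5 \sqrt{2} z^{2} + 20 \sqrt{2} z - 20 \sqrt{2}}{64 \sqrt{z - 2}}
d/dz[G] - f(z) = \frac{12 z}{3 z^{2} + 8} != 0.

Invalid: d/dz[G] - f = \frac{12 z}{3 z^{2} + 8}, which is not 0.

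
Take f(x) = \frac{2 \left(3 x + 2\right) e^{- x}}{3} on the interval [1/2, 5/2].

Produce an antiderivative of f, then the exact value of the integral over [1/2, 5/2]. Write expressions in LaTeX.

f has the shape u'v + uv' for u = - 2 x - \frac{10}{3} and v = e^{- x} — it is the derivative of the product u*v.
F(x) = \frac{\left(- 6 x - 10\right) e^{- x}}{3} is an antiderivative of f.
Check: d/dx[\frac{\left(- 6 x - 10\right) e^{- x}}{3}] = \frac{\left(6 x + 4\right) e^{- x}}{3}, which equals f(x).
F(5/2) = - \frac{25}{3 e^{\frac{5}{2}}}; F(1/2) = - \frac{13}{3 e^{\frac{1}{2}}}.
Integral = F(5/2) - F(1/2) = - \frac{25}{3 e^{\frac{5}{2}}} + \frac{13}{3 e^{\frac{1}{2}}}.

Antiderivative: F(x) = \frac{\left(- 6 x - 10\right) e^{- x}}{3}; value = - \frac{25}{3 e^{\frac{5}{2}}} + \frac{13}{3 e^{\frac{1}{2}}}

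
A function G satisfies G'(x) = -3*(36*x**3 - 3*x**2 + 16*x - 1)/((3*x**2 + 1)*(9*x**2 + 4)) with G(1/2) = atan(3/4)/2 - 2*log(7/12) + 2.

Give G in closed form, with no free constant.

G(x) = (-4*log(x**2 + 1/3) + atan(3*x/2) + 4)/2

Differentiate the proposed G(x) back; it has to land on the given G'(x).
A general antiderivative is -2*log(x**2 + 1/3) + atan(3*x/2)/2 + C.
The condition gives C = atan(3/4)/2 - 2*log(7/12) + 2 - (atan(3/4)/2 - 2*log(7/12)) = 2.
So G(x) = (-4*log(x**2 + 1/3) + atan(3*x/2) + 4)/2.
Check: d/dx[(-4*log(x**2 + 1/3) + atan(3*x/2) + 4)/2] = (-108*x**3 + 9*x**2 - 48*x + 3)/(27*x**4 + 21*x**2 + 4), which equals G'(x).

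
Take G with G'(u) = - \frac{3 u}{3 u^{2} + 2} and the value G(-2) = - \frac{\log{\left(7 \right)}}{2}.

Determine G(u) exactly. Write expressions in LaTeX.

G'(u) matches the chain-rule pattern g'(h)*h' with inner function h(u) = \frac{3 u^{2}}{2} + 1; substituting w = h(u) collapses the integral.
A general antiderivative is - \frac{\log{\left(\frac{3 u^{2}}{2} + 1 \right)}}{2} + C.
The condition gives C = - \frac{\log{\left(7 \right)}}{2} - (- \frac{\log{\left(7 \right)}}{2}) = 0.
So G(u) = - \frac{\log{\left(\frac{3 u^{2}}{2} + 1 \right)}}{2}.
Check: d/du[- \frac{\log{\left(\frac{3 u^{2}}{2} + 1 \right)}}{2}] = - \frac{3 u}{3 u^{2} + 2} = G'(u).

G(u) = - \frac{\log{\left(\frac{3 u^{2}}{2} + 1 \right)}}{2}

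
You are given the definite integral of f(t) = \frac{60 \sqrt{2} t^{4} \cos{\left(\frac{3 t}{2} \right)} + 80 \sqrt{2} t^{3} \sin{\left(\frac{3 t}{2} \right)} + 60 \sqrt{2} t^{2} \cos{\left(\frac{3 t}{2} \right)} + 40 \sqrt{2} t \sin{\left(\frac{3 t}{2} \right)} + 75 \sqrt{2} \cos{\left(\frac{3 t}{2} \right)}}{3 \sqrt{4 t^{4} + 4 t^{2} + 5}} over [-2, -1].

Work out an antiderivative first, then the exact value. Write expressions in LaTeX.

Recognize the product-rule pattern: f = u'v + uv' with u = \frac{20 \sqrt{2 t^{4} + 2 t^{2} + \frac{5}{2}}}{3}, v = \sin{\left(\frac{3 t}{2} \right)}, so integration by parts undoes it.
F(t) = \frac{10 \sqrt{2} \sqrt{4 t^{4} + 4 t^{2} + 5} \sin{\left(\frac{3 t}{2} \right)}}{3} is an antiderivative of f.
Check: d/dt[\frac{10 \sqrt{2} \sqrt{4 t^{4} + 4 t^{2} + 5} \sin{\left(\frac{3 t}{2} \right)}}{3}] = \frac{60 \sqrt{2} t^{4} \cos{\left(\frac{3 t}{2} \right)} + 80 \sqrt{2} t^{3} \sin{\left(\frac{3 t}{2} \right)} + 60 \sqrt{2} t^{2} \cos{\left(\frac{3 t}{2} \right)} + 40 \sqrt{2} t \sin{\left(\frac{3 t}{2} \right)} + 75 \sqrt{2} \cos{\left(\frac{3 t}{2} \right)}}{3 \sqrt{4 t^{4} + 4 t^{2} + 5}} = f(t).
F(-1) = - \frac{10 \sqrt{26} \sin{\left(\frac{3}{2} \right)}}{3}; F(-2) = - \frac{10 \sqrt{170} \sin{\left(3 \right)}}{3}.
Integral = F(-1) - F(-2) = - \frac{10 \sqrt{26} \sin{\left(\frac{3}{2} \right)}}{3} + \frac{10 \sqrt{170} \sin{\left(3 \right)}}{3}.

Antiderivative: F(t) = \frac{10 \sqrt{2} \sqrt{4 t^{4} + 4 t^{2} + 5} \sin{\left(\frac{3 t}{2} \right)}}{3}; value = - \frac{10 \sqrt{26} \sin{\left(\frac{3}{2} \right)}}{3} + \frac{10 \sqrt{170} \sin{\left(3 \right)}}{3}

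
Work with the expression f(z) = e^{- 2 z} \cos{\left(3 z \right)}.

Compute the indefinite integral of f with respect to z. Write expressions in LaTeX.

A first test for any F(z): its z-derivative must equal f(z) identically.
Check: d/dz[\frac{3 e^{- 2 z} \sin{\left(3 z \right)}}{13} - \frac{2 e^{- 2 z} \cos{\left(3 z \right)}}{13}] = e^{- 2 z} \cos{\left(3 z \right)} = f(z).

F(z) = \frac{3 e^{- 2 z} \sin{\left(3 z \right)}}{13} - \frac{2 e^{- 2 z} \cos{\left(3 z \right)}}{13} + C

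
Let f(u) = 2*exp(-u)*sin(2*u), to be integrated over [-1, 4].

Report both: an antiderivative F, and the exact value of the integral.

Since d/du undoes antidifferentiation here, F'(u) = f(u) is required of F(u).
F(u) = 2*(-sin(2*u) - 2*cos(2*u))*exp(-u)/5 is an antiderivative of f.
Check: d/du[2*(-sin(2*u) - 2*cos(2*u))*exp(-u)/5] = 2*exp(-u)*sin(2*u) = f(u).
F(4) = -2*exp(-4)*sin(8)/5 - 4*exp(-4)*cos(8)/5; F(-1) = -4*exp(1)*cos(2)/5 + 2*exp(1)*sin(2)/5.
Integral = F(4) - F(-1) = -2*exp(1)*sin(2)/5 + 4*exp(1)*cos(2)/5 - 2*exp(-4)*sin(8)/5 - 4*exp(-4)*cos(8)/5.

Antiderivative: F(u) = 2*(-sin(2*u) - 2*cos(2*u))*exp(-u)/5; value = -2*exp(1)*sin(2)/5 + 4*exp(1)*cos(2)/5 - 2*exp(-4)*sin(8)/5 - 4*exp(-4)*cos(8)/5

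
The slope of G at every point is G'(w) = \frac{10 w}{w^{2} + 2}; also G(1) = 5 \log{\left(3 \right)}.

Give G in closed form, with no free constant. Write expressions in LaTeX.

G'(w) matches the chain-rule pattern g'(h)*h' with inner function h(w) = w^{2} + 2; substituting u = h(w) collapses the integral.
A general antiderivative is 5 \log{\left(w^{2} + 2 \right)} + C.
The condition gives C = 5 \log{\left(3 \right)} - (5 \log{\left(3 \right)}) = 0.
So G(w) = 5 \log{\left(w^{2} + 2 \right)}.
Check: d/dw[5 \log{\left(w^{2} + 2 \right)}] = \frac{10 w}{w^{2} + 2} = G'(w).

G(w) = 5 \log{\left(w^{2} + 2 \right)}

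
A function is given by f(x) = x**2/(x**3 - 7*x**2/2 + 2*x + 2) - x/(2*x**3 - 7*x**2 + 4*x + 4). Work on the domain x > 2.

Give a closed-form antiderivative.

Factor the denominator ((x - 2)**2*(2*x + 1)) and decompose: f = 4/(25*(2*x + 1)) + 23/(25*(x - 2)) + 6/(5*(x - 2)**2); each piece integrates to a log, atan, or power term.
Check: d/dx[(23*x*log(x - 2) + 2*x*log(x + 1/2) - 46*log(x - 2) - 4*log(x + 1/2) - 30)/(25*(x - 2))] = (2*x**2 - x)/(2*x**3 - 7*x**2 + 4*x + 4), which equals f(x).

An antiderivative is F(x) = (23*x*log(x - 2) + 2*x*log(x + 1/2) - 46*log(x - 2) - 4*log(x + 1/2) - 30)/(25*(x - 2)).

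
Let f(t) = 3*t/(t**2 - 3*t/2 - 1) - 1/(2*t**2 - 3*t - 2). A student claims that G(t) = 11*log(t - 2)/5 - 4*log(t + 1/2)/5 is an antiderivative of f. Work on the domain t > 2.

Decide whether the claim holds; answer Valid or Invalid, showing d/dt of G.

Invalid: d/dt[G] - f = -16/(10*t + 5), which is not 0.

d/dt[G] = (14*t + 27)/(10*t**2 - 15*t - 10)
d/dt[G] - f(t) = -16/(10*t + 5) != 0.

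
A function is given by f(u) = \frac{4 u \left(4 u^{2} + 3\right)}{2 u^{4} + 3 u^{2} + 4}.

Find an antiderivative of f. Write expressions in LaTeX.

An antiderivative is F(u) = 2 \log{\left(u^{4} + \frac{3 u^{2}}{2} + 2 \right)}.

The substitution w = u^{4} + \frac{3 u^{2}}{2} + 2 works: f is exactly (dF/dw)*(dw/du) for that inner function.
Check: d/du[2 \log{\left(u^{4} + \frac{3 u^{2}}{2} + 2 \right)}] = \frac{16 u^{3} + 12 u}{2 u^{4} + 3 u^{2} + 4}, which equals f(u).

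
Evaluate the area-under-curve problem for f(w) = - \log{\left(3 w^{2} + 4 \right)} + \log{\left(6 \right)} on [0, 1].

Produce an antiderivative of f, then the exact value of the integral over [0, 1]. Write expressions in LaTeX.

Differentiate the proposed F(w) back; it has to land on f(w) exactly.
F(w) = - w \log{\left(3 w^{2} + 4 \right)} + w \log{\left(6 \right)} + 2 w - \frac{4 \sqrt{3} \operatorname{atan}{\left(\frac{\sqrt{3} w}{2} \right)}}{3} is an antiderivative of f.
Check: d/dw[- w \log{\left(3 w^{2} + 4 \right)} + w \log{\left(6 \right)} + 2 w - \frac{4 \sqrt{3} \operatorname{atan}{\left(\frac{\sqrt{3} w}{2} \right)}}{3}] = - \log{\left(3 w^{2} + 4 \right)} + \log{\left(6 \right)} = f(w).
F(1) = - \log{\left(7 \right)} - \frac{4 \sqrt{3} \operatorname{atan}{\left(\frac{\sqrt{3}}{2} \right)}}{3} + \log{\left(6 \right)} + 2; F(0) = 0.
Integral = F(1) - F(0) = - \frac{4 \sqrt{3} \operatorname{atan}{\left(\frac{\sqrt{3}}{2} \right)}}{3} - \log{\left(\frac{7}{6} \right)} + 2.

Antiderivative: F(w) = - w \log{\left(3 w^{2} + 4 \right)} + w \log{\left(6 \right)} + 2 w - \frac{4 \sqrt{3} \operatorname{atan}{\left(\frac{\sqrt{3} w}{2} \right)}}{3}; value = - \frac{4 \sqrt{3} \operatorname{atan}{\left(\frac{\sqrt{3}}{2} \right)}}{3} - \log{\left(\frac{7}{6} \right)} + 2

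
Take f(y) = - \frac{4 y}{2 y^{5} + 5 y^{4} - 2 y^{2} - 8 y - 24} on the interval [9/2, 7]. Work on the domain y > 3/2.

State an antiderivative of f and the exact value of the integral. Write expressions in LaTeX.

Factor the denominator (\left(y + 2\right)^{2} \left(2 y - 3\right) \left(y^{2} + 2\right)) and decompose: f = \frac{2 \left(11 y + 8\right)}{153 \left(y^{2} + 2\right)} - \frac{96}{833 \left(2 y - 3\right)} - \frac{38}{441 \left(y + 2\right)} - \frac{4}{21 \left(y + 2\right)^{2}}; each piece integrates to a log, atan, or power term.
F(y) = \frac{- 432 y \log{\left(y - \frac{3}{2} \right)} - 646 y \log{\left(y + 2 \right)} + 539 y \log{\left(y^{2} + 2 \right)} + 392 \sqrt{2} y \operatorname{atan}{\left(\frac{\sqrt{2} y}{2} \right)} - 864 \log{\left(y - \frac{3}{2} \right)} - 1292 \log{\left(y + 2 \right)} + 1078 \log{\left(y^{2} + 2 \right)} + 784 \sqrt{2} \operatorname{atan}{\left(\frac{\sqrt{2} y}{2} \right)} + 1428}{7497 y + 14994} is an antiderivative of f.
Check: d/dy[\frac{- 432 y \log{\left(y - \frac{3}{2} \right)} - 646 y \log{\left(y + 2 \right)} + 539 y \log{\left(y^{2} + 2 \right)} + 392 \sqrt{2} y \operatorname{atan}{\left(\frac{\sqrt{2} y}{2} \right)} - 864 \log{\left(y - \frac{3}{2} \right)} - 1292 \log{\left(y + 2 \right)} + 1078 \log{\left(y^{2} + 2 \right)} + 784 \sqrt{2} \operatorname{atan}{\left(\frac{\sqrt{2} y}{2} \right)} + 1428}{7497 y + 14994}] = - \frac{4 y}{2 y^{5} + 5 y^{4} - 2 y^{2} - 8 y - 24} = f(y).
F(7) = - \frac{38 \log{\left(9 \right)}}{441} - \frac{48 \log{\left(\frac{11}{2} \right)}}{833} + \frac{4}{189} + \frac{8 \sqrt{2} \operatorname{atan}{\left(\frac{7 \sqrt{2}}{2} \right)}}{153} + \frac{11 \log{\left(51 \right)}}{153}; F(9/2) = - \frac{38 \log{\left(\frac{13}{2} \right)}}{441} - \frac{48 \log{\left(3 \right)}}{833} + \frac{8}{273} + \frac{8 \sqrt{2} \operatorname{atan}{\left(\frac{9 \sqrt{2}}{4} \right)}}{153} + \frac{11 \log{\left(\frac{89}{4} \right)}}{153}.
Integral = F(7) - F(9/2) = - \frac{11 \log{\left(\frac{89}{4} \right)}}{153} - \frac{38 \log{\left(9 \right)}}{441} - \frac{48 \log{\left(\frac{11}{2} \right)}}{833} - \frac{8 \sqrt{2} \operatorname{atan}{\left(\frac{9 \sqrt{2}}{4} \right)}}{153} - \frac{20}{2457} + \frac{48 \log{\left(3 \right)}}{833} + \frac{8 \sqrt{2} \operatorname{atan}{\left(\frac{7 \sqrt{2}}{2} \right)}}{153} + \frac{38 \log{\left(\frac{13}{2} \right)}}{441} + \frac{11 \log{\left(51 \right)}}{153}.

Antiderivative: F(y) = \frac{- 432 y \log{\left(y - \frac{3}{2} \right)} - 646 y \log{\left(y + 2 \right)} + 539 y \log{\left(y^{2} + 2 \right)} + 392 \sqrt{2} y \operatorname{atan}{\left(\frac{\sqrt{2} y}{2} \right)} - 864 \log{\left(y - \frac{3}{2} \right)} - 1292 \log{\left(y + 2 \right)} + 1078 \log{\left(y^{2} + 2 \right)} + 784 \sqrt{2} \operatorname{atan}{\left(\frac{\sqrt{2} y}{2} \right)} + 1428}{7497 y + 14994}; value = - \frac{11 \log{\left(\frac{89}{4} \right)}}{153} - \frac{38 \log{\left(9 \right)}}{441} - \frac{48 \log{\left(\frac{11}{2} \right)}}{833} - \frac{8 \sqrt{2} \operatorname{atan}{\left(\frac{9 \sqrt{2}}{4} \right)}}{153} - \frac{20}{2457} + \frac{48 \log{\left(3 \right)}}{833} + \frac{8 \sqrt{2} \operatorname{atan}{\left(\frac{7 \sqrt{2}}{2} \right)}}{153} + \frac{38 \log{\left(\frac{13}{2} \right)}}{441} + \frac{11 \log{\left(51 \right)}}{153}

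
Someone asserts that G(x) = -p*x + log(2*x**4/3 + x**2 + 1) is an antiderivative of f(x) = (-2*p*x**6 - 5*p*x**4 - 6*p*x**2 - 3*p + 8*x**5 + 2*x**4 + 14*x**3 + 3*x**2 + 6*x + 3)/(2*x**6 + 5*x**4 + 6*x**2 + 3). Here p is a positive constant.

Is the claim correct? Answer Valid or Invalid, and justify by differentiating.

Invalid: d/dx[G] - f = -1/(x**2 + 1), which is not 0.

d/dx[G] = (-2*p*x**4 - 3*p*x**2 - 3*p + 8*x**3 + 6*x)/(2*x**4 + 3*x**2 + 3)
d/dx[G] - f(x) = -1/(x**2 + 1) != 0.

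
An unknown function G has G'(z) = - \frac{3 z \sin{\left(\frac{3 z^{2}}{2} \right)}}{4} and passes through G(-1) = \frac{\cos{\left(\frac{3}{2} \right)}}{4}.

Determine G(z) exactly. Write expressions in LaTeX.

The substitution u = \frac{3 z^{2}}{2} works: G'(z) is exactly (dG/du)*(du/dz) for that inner function.
A general antiderivative is \frac{\cos{\left(\frac{3 z^{2}}{2} \right)}}{4} + C.
The condition gives C = \frac{\cos{\left(\frac{3}{2} \right)}}{4} - (\frac{\cos{\left(\frac{3}{2} \right)}}{4}) = 0.
So G(z) = \frac{\cos{\left(\frac{3 z^{2}}{2} \right)}}{4}.
Check: d/dz[\frac{\cos{\left(\frac{3 z^{2}}{2} \right)}}{4}] = - \frac{3 z \sin{\left(\frac{3 z^{2}}{2} \right)}}{4} = G'(z).

G(z) = \frac{\cos{\left(\frac{3 z^{2}}{2} \right)}}{4}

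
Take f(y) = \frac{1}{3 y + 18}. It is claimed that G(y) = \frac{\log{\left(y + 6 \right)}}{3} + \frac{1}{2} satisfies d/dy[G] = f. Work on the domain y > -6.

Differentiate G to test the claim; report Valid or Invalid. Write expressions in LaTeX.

Valid - differentiating G returns exactly f.

d/dy[G] = \frac{1}{3 y + 18}
This equals f(y) exactly, so the claim holds.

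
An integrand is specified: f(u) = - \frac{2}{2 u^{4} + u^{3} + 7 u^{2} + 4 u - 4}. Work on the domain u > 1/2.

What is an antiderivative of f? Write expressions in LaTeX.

An antiderivative is F(u) = - \frac{8 \log{\left(u - \frac{1}{2} \right)}}{51} + \frac{2 \log{\left(u + 1 \right)}}{15} + \frac{\log{\left(u^{2} + 4 \right)}}{85} + \frac{9 \operatorname{atan}{\left(\frac{u}{2} \right)}}{85}.

Factor the denominator (\left(u + 1\right) \left(2 u - 1\right) \left(u^{2} + 4\right)) and decompose: f = \frac{2 \left(u + 9\right)}{85 \left(u^{2} + 4\right)} - \frac{16}{51 \left(2 u - 1\right)} + \frac{2}{15 \left(u + 1\right)}; each piece integrates to a log, atan, or power term.
Check: d/du[- \frac{8 \log{\left(u - \frac{1}{2} \right)}}{51} + \frac{2 \log{\left(u + 1 \right)}}{15} + \frac{\log{\left(u^{2} + 4 \right)}}{85} + \frac{9 \operatorname{atan}{\left(\frac{u}{2} \right)}}{85}] = - \frac{2}{2 u^{4} + u^{3} + 7 u^{2} + 4 u - 4} = f(u).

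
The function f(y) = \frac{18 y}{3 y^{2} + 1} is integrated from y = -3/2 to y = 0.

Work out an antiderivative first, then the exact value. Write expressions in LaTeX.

The substitution u = 3 y^{2} + 1 works: f is exactly (dF/du)*(du/dy) for that inner function.
F(y) = 3 \log{\left(3 y^{2} + 1 \right)} is an antiderivative of f.
Check: d/dy[3 \log{\left(3 y^{2} + 1 \right)}] = \frac{18 y}{3 y^{2} + 1} = f(y).
F(0) = 0; F(-3/2) = 3 \log{\left(\frac{31}{4} \right)}.
Integral = F(0) - F(-3/2) = - 3 \log{\left(\frac{31}{4} \right)}.

Antiderivative: F(y) = 3 \log{\left(3 y^{2} + 1 \right)}; value = - 3 \log{\left(\frac{31}{4} \right)}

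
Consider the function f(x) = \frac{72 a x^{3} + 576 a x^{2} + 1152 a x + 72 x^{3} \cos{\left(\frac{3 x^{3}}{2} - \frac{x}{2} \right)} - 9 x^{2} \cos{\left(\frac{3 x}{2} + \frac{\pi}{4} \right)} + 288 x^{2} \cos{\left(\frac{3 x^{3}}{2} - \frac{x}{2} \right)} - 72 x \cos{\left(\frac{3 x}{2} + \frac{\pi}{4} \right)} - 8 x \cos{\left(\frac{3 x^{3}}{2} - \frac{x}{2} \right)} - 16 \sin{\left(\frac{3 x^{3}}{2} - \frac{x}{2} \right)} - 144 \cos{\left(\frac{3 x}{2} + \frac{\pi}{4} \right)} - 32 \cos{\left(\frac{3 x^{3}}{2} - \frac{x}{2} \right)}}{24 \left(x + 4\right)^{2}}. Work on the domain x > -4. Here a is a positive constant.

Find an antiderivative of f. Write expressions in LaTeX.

Differentiate the proposed F(x) back; it has to land on f(x) exactly.
Check: d/dx[\frac{18 a x^{3} + 72 a x^{2} - 3 x \sin{\left(\frac{3 x}{2} + \frac{\pi}{4} \right)} - 12 \sin{\left(\frac{3 x}{2} + \frac{\pi}{4} \right)} + 8 \sin{\left(\frac{3 x^{3}}{2} - \frac{x}{2} \right)}}{12 x + 48}] = \frac{72 a x^{3} + 576 a x^{2} + 1152 a x + 72 x^{3} \cos{\left(\frac{3 x^{3}}{2} - \frac{x}{2} \right)} - 9 x^{2} \cos{\left(\frac{3 x}{2} + \frac{\pi}{4} \right)} + 288 x^{2} \cos{\left(\frac{3 x^{3}}{2} - \frac{x}{2} \right)} - 72 x \cos{\left(\frac{3 x}{2} + \frac{\pi}{4} \right)} - 8 x \cos{\left(\frac{3 x^{3}}{2} - \frac{x}{2} \right)} - 16 \sin{\left(\frac{3 x^{3}}{2} - \frac{x}{2} \right)} - 144 \cos{\left(\frac{3 x}{2} + \frac{\pi}{4} \right)} - 32 \cos{\left(\frac{3 x^{3}}{2} - \frac{x}{2} \right)}}{24 x^{2} + 192 x + 384}, which equals f(x).

An antiderivative is F(x) = \frac{18 a x^{3} + 72 a x^{2} - 3 x \sin{\left(\frac{3 x}{2} + \frac{\pi}{4} \right)} - 12 \sin{\left(\frac{3 x}{2} + \frac{\pi}{4} \right)} + 8 \sin{\left(\frac{3 x^{3}}{2} - \frac{x}{2} \right)}}{12 x + 48}.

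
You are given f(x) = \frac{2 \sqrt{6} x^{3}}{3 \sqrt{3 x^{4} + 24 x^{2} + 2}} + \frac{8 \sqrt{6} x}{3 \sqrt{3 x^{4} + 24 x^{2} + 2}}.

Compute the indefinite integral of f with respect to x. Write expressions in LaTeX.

F(x) = \frac{\sqrt{6} \sqrt{3 x^{4} + 24 x^{2} + 2}}{9} + C

f matches the chain-rule pattern g'(h)*h' with inner function h(x) = \frac{x^{4}}{2} + 4 x^{2} + \frac{1}{3}; substituting u = h(x) collapses the integral.
Check: d/dx[\frac{\sqrt{6} \sqrt{3 x^{4} + 24 x^{2} + 2}}{9}] = \frac{2 \sqrt{6} x^{3} + 8 \sqrt{6} x}{3 \sqrt{3 x^{4} + 24 x^{2} + 2}}, which equals f(x).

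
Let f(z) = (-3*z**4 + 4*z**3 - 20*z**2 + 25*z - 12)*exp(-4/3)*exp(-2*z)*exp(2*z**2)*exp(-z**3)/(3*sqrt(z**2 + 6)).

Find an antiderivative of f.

Recognize the product-rule pattern: f = u'v + uv' with u = sqrt(z**2 + 6)/3, v = exp(-z**3 + 2*z**2 - 2*z - 4/3), so integration by parts undoes it.
Check: d/dz[sqrt(z**2 + 6)*exp(-z**3 + 2*z**2 - 2*z - 4/3)/3] = (-3*z**4 + 4*z**3 - 20*z**2 + 25*z - 12)*exp(-4/3)*exp(-2*z)*exp(2*z**2)*exp(-z**3)/(3*sqrt(z**2 + 6)) = f(z).

An antiderivative is F(z) = sqrt(z**2 + 6)*exp(-z**3 + 2*z**2 - 2*z - 4/3)/3.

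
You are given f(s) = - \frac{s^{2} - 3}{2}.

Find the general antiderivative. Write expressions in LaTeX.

Check any antiderivative F(s) by computing F'(s) and comparing it with f(s).
Check: d/ds[- \frac{s^{3}}{6} + \frac{3 s}{2}] = \frac{3}{2} - \frac{s^{2}}{2}, which equals f(s).

F(s) = - \frac{s^{3}}{6} + \frac{3 s}{2} + C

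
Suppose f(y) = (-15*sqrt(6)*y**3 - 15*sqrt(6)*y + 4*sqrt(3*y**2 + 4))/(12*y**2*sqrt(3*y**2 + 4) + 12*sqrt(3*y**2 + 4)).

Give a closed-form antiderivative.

Whatever form F(y) takes, F'(y) = f(y) is non-negotiable.
Check: d/dy[-5*sqrt(y**2/2 + 2/3)/2 + atan(y)/3] = (-15*sqrt(6)*y**3 - 15*sqrt(6)*y + 4*sqrt(3*y**2 + 4))/(12*y**2*sqrt(3*y**2 + 4) + 12*sqrt(3*y**2 + 4)) = f(y).

An antiderivative is F(y) = -5*sqrt(y**2/2 + 2/3)/2 + atan(y)/3.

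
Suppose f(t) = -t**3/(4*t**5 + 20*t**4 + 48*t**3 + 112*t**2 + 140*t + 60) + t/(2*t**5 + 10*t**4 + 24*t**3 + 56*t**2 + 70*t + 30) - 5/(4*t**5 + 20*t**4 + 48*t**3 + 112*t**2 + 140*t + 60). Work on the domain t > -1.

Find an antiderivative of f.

Factor the denominator (4*(t + 1)**2*(t + 3)*(t**2 + 5)) and decompose: f = -(4*t - 5)/(56*(t**2 + 5)) + 1/(14*(t + 3)) - 1/(8*(t + 1)**2); each piece integrates to a log, atan, or power term.
Check: d/dt[(4*t*log(t + 3) - 2*t*log(t**2 + 5) + sqrt(5)*t*atan(sqrt(5)*t/5) + 4*log(t + 3) - 2*log(t**2 + 5) + sqrt(5)*atan(sqrt(5)*t/5) + 7)/(56*t + 56)] = (-t**3 + 2*t - 5)/(4*t**5 + 20*t**4 + 48*t**3 + 112*t**2 + 140*t + 60), which equals f(t).

An antiderivative is F(t) = (4*t*log(t + 3) - 2*t*log(t**2 + 5) + sqrt(5)*t*atan(sqrt(5)*t/5) + 4*log(t + 3) - 2*log(t**2 + 5) + sqrt(5)*atan(sqrt(5)*t/5) + 7)/(56*t + 56).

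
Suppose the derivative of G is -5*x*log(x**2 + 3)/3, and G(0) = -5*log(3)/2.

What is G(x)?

G(x) = -5*(x**2*log(x**2 + 3) - x**2 + 3*log(x**2 + 3))/6

A first test for any G(x): its x-derivative must equal the given G'(x).
A general antiderivative is -5*x**2*log(x**2 + 3)/6 + 5*x**2/6 - 5*log(x**2 + 3)/2 + C.
The condition gives C = -5*log(3)/2 - (-5*log(3)/2) = 0.
So G(x) = -5*(x**2*log(x**2 + 3) - x**2 + 3*log(x**2 + 3))/6.
Check: d/dx[-5*(x**2*log(x**2 + 3) - x**2 + 3*log(x**2 + 3))/6] = -5*x*log(x**2 + 3)/3 = G'(x).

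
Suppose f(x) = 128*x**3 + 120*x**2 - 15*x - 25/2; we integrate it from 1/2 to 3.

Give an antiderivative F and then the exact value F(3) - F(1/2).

Antiderivative: F(x) = 32*x**4 + 40*x**3 - 15*x**2/2 - 25*x/2; value = 28545/8

The substitution u = -4*x**2 - 5*x/2 + 5/4 works: f is exactly (dF/du)*(du/dx) for that inner function.
F(x) = 32*x**4 + 40*x**3 - 15*x**2/2 - 25*x/2 is an antiderivative of f.
Check: d/dx[32*x**4 + 40*x**3 - 15*x**2/2 - 25*x/2] = 128*x**3 + 120*x**2 - 15*x - 25/2 = f(x).
F(3) = 3567; F(1/2) = -9/8.
Integral = F(3) - F(1/2) = 28545/8.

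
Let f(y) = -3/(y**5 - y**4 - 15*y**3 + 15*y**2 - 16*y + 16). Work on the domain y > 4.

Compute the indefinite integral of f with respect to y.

F(y) = -log(y - 4)/136 + log(y - 1)/10 - 3*log(y + 4)/680 - 3*log(y**2 + 1)/68 - 3*atan(y)/34 + C

Factor the denominator ((y - 4)*(y - 1)*(y + 4)*(y**2 + 1)) and decompose: f = -3*(y + 1)/(34*(y**2 + 1)) - 3/(680*(y + 4)) + 1/(10*(y - 1)) - 1/(136*(y - 4)); each piece integrates to a log, atan, or power term.
Check: d/dy[-log(y - 4)/136 + log(y - 1)/10 - 3*log(y + 4)/680 - 3*log(y**2 + 1)/68 - 3*atan(y)/34] = -3/(y**5 - y**4 - 15*y**3 + 15*y**2 - 16*y + 16) = f(y).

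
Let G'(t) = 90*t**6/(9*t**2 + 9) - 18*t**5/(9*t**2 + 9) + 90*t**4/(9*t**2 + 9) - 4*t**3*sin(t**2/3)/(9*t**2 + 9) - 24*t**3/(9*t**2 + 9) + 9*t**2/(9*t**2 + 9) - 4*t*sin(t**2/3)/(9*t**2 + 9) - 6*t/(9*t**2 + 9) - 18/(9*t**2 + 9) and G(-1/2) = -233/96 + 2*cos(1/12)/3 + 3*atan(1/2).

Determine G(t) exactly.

The integrand splits into summands that can be handled one at a time.
A general antiderivative is 2*t**5 - t**4/2 - t**2/3 + t + 2*cos(t**2/3)/3 - 3*atan(t) - 3/4 + C.
The condition gives C = -233/96 + 2*cos(1/12)/3 + 3*atan(1/2) - (-137/96 + 2*cos(1/12)/3 + 3*atan(1/2)) = -1.
So G(t) = 2*t**5 - t**4/2 - t**2/3 + t + 2*cos(t**2/3)/3 - 3*atan(t) - 7/4.
Check: d/dt[2*t**5 - t**4/2 - t**2/3 + t + 2*cos(t**2/3)/3 - 3*atan(t) - 7/4] = (90*t**6 - 18*t**5 + 90*t**4 - 4*t**3*sin(t**2/3) - 24*t**3 + 9*t**2 - 4*t*sin(t**2/3) - 6*t - 18)/(9*t**2 + 9), which equals G'(t).

G(t) = 2*t**5 - t**4/2 - t**2/3 + t + 2*cos(t**2/3)/3 - 3*atan(t) - 7/4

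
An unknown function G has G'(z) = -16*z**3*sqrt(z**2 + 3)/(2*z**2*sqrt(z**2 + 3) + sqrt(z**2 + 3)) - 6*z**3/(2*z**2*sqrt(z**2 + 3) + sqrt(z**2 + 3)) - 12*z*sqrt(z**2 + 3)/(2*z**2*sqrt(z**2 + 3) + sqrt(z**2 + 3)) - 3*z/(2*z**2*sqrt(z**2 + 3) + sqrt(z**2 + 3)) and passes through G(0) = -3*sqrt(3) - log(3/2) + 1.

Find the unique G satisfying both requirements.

Integrate term by term and add the pieces.
A general antiderivative is -4*z**2 - 3*sqrt(z**2 + 3) - log(3*z**2 + 3/2) + C.
The condition gives C = -3*sqrt(3) - log(3/2) + 1 - (-3*sqrt(3) - log(3/2)) = 1.
So G(z) = -4*z**2 - 3*sqrt(z**2 + 3) - log(3*z**2 + 3/2) + 1.
Check: d/dz[-4*z**2 - 3*sqrt(z**2 + 3) - log(3*z**2 + 3/2) + 1] = (-16*z**3*sqrt(z**2 + 3) - 6*z**3 - 12*z*sqrt(z**2 + 3) - 3*z)/(2*z**2*sqrt(z**2 + 3) + sqrt(z**2 + 3)), which equals G'(z).

G(z) = -4*z**2 - 3*sqrt(z**2 + 3) - log(3*z**2 + 3/2) + 1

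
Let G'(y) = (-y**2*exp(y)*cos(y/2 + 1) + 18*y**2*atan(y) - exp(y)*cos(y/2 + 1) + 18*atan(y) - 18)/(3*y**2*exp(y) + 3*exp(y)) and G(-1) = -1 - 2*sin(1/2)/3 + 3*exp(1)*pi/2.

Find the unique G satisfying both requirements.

Any candidate G(y) must reproduce the stated G'(y) exactly.
A general antiderivative is -2*sin(y/2 + 1)/3 - 6*exp(-y)*atan(y) + C.
The condition gives C = -1 - 2*sin(1/2)/3 + 3*exp(1)*pi/2 - (-2*sin(1/2)/3 + 3*exp(1)*pi/2) = -1.
So G(y) = -2*sin(y/2 + 1)/3 - 1 - 6*exp(-y)*atan(y).
Check: d/dy[-2*sin(y/2 + 1)/3 - 1 - 6*exp(-y)*atan(y)] = (-y**2*exp(y)*cos(y/2 + 1) + 18*y**2*atan(y) - exp(y)*cos(y/2 + 1) + 18*atan(y) - 18)/(3*y**2*exp(y) + 3*exp(y)) = G'(y).

G(y) = -2*sin(y/2 + 1)/3 - 1 - 6*exp(-y)*atan(y)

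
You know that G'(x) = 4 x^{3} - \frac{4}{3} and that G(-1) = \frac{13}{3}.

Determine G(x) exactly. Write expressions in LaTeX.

Whatever form G(x) takes, its d/dx must return the stated G'(x).
A general antiderivative is x^{4} - \frac{4 x}{3} + C.
The condition gives C = \frac{13}{3} - (\frac{7}{3}) = 2.
So G(x) = \frac{3 x^{4} - 4 x + 6}{3}.
Check: d/dx[\frac{3 x^{4} - 4 x + 6}{3}] = 4 x^{3} - \frac{4}{3} = G'(x).

G(x) = \frac{3 x^{4} - 4 x + 6}{3}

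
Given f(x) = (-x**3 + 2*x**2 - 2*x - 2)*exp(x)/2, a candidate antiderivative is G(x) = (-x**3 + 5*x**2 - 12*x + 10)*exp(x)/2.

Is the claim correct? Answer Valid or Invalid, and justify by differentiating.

Valid - the claim checks out under differentiation.

d/dx[G] = -x**3*exp(x)/2 + x**2*exp(x) - x*exp(x) - exp(x)
This equals f(x) exactly, so the claim holds.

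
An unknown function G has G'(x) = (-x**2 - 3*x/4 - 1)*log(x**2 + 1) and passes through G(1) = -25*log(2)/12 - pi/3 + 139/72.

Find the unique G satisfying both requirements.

G(x) = -(24*x**3*log(x**2 + 1) - 16*x**3 + 27*x**2*log(x**2 + 1) - 27*x**2 + 72*x*log(x**2 + 1) - 96*x + 27*log(x**2 + 1) + 96*atan(x))/72

Recover the given G'(x) by differentiating a candidate G(x); any mismatch rules it out.
A general antiderivative is 2*x**3/9 + 3*x**2/8 + 4*x/3 + (-x**3/3 - 3*x**2/8 - x)*log(x**2 + 1) - 3*log(x**2 + 1)/8 - 4*atan(x)/3 + C.
The condition gives C = -25*log(2)/12 - pi/3 + 139/72 - (-25*log(2)/12 - pi/3 + 139/72) = 0.
So G(x) = -(24*x**3*log(x**2 + 1) - 16*x**3 + 27*x**2*log(x**2 + 1) - 27*x**2 + 72*x*log(x**2 + 1) - 96*x + 27*log(x**2 + 1) + 96*atan(x))/72.
Check: d/dx[-(24*x**3*log(x**2 + 1) - 16*x**3 + 27*x**2*log(x**2 + 1) - 27*x**2 + 72*x*log(x**2 + 1) - 96*x + 27*log(x**2 + 1) + 96*atan(x))/72] = -x**2*log(x**2 + 1) - 3*x*log(x**2 + 1)/4 - log(x**2 + 1), which equals G'(x).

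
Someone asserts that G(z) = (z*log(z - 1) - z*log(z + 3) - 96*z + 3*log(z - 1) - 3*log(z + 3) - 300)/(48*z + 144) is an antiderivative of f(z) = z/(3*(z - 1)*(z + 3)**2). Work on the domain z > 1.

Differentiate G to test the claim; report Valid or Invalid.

Valid: G'(z) = f(z).

d/dz[G] = z/(3*z**3 + 15*z**2 + 9*z - 27)
This equals f(z) exactly, so the claim holds.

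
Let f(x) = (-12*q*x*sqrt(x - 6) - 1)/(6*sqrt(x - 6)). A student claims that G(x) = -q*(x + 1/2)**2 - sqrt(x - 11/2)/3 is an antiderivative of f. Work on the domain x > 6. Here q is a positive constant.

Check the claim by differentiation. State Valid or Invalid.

Invalid: d/dx[G] - f = (-6*q*sqrt(x - 6)*sqrt(2*x - 11) - sqrt(2)*sqrt(x - 6) + sqrt(2*x - 11))/(6*sqrt(x - 6)*sqrt(2*x - 11)), which is not 0.

d/dx[G] = (-12*q*x*sqrt(2*x - 11) - 6*q*sqrt(2*x - 11) - sqrt(2))/(6*sqrt(2*x - 11))
d/dx[G] - f(x) = (-6*q*sqrt(x - 6)*sqrt(2*x - 11) - sqrt(2)*sqrt(x - 6) + sqrt(2*x - 11))/(6*sqrt(x - 6)*sqrt(2*x - 11)) != 0.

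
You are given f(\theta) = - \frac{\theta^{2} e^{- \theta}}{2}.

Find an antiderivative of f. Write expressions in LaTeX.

Recognize the product-rule pattern: f = u'v + uv' with u = \frac{\theta^{2}}{2} + \theta + 1, v = e^{- \theta}, so integration by parts undoes it.
Check: d/d\theta[\frac{\left(\theta^{2} + 2 \theta + 2\right) e^{- \theta}}{2}] = - \frac{\theta^{2} e^{- \theta}}{2} = f(\theta).

An antiderivative is F(\theta) = \frac{\left(\theta^{2} + 2 \theta + 2\right) e^{- \theta}}{2}.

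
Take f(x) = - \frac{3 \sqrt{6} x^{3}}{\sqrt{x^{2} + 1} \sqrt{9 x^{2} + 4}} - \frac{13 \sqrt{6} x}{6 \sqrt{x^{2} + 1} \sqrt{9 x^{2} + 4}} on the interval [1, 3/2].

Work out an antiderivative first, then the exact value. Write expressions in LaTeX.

Recognize the product-rule pattern: f = u'v + uv' with u = - \sqrt{\frac{x^{2}}{2} + \frac{1}{2}}, v = \sqrt{3 x^{2} + \frac{4}{3}}, so integration by parts undoes it.
F(x) = - \sqrt{\frac{x^{2}}{2} + \frac{1}{2}} \sqrt{3 x^{2} + \frac{4}{3}} is an antiderivative of f.
Check: d/dx[- \sqrt{\frac{x^{2}}{2} + \frac{1}{2}} \sqrt{3 x^{2} + \frac{4}{3}}] = \frac{\sqrt{3} \left(- 18 \sqrt{2} x^{3} - 13 \sqrt{2} x\right)}{6 \sqrt{x^{2} + 1} \sqrt{9 x^{2} + 4}}, which equals f(x).
F(3/2) = - \frac{\sqrt{7566}}{24}; F(1) = - \frac{\sqrt{39}}{3}.
Integral = F(3/2) - F(1) = - \frac{\sqrt{7566}}{24} + \frac{\sqrt{39}}{3}.

Antiderivative: F(x) = - \sqrt{\frac{x^{2}}{2} + \frac{1}{2}} \sqrt{3 x^{2} + \frac{4}{3}}; value = - \frac{\sqrt{7566}}{24} + \frac{\sqrt{39}}{3}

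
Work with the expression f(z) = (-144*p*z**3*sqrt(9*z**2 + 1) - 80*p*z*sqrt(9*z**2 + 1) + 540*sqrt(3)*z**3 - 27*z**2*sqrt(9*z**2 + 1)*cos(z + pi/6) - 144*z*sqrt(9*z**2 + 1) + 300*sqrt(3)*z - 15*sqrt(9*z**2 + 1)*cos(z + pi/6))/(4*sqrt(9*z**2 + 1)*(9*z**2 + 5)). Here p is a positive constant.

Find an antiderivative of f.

A candidate is checked by its d/dz: the result must match f(z).
Check: d/dz[-2*p*z**2 + 5*sqrt(3*z**2 + 1/3) - 2*log(3*z**2 + 5/3) - 3*sin(z + pi/6)/4] = (-144*p*z**3*sqrt(9*z**2 + 1) - 80*p*z*sqrt(9*z**2 + 1) + 540*sqrt(3)*z**3 - 27*z**2*sqrt(9*z**2 + 1)*cos(z + pi/6) - 144*z*sqrt(9*z**2 + 1) + 300*sqrt(3)*z - 15*sqrt(9*z**2 + 1)*cos(z + pi/6))/(36*z**2*sqrt(9*z**2 + 1) + 20*sqrt(9*z**2 + 1)), which equals f(z).

An antiderivative is F(z) = -2*p*z**2 + 5*sqrt(3*z**2 + 1/3) - 2*log(3*z**2 + 5/3) - 3*sin(z + pi/6)/4.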